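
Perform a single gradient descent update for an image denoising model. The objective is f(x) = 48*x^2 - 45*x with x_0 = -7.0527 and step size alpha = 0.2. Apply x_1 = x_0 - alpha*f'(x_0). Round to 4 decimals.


We compute the gradient at x_0 and apply the update.
f'(x) = 96*x - 45
f'(-7.0527) = 96*-7.0527 - 45 = -722.0592
x_1 = -7.0527 - 0.2*-722.0592 = 137.3591


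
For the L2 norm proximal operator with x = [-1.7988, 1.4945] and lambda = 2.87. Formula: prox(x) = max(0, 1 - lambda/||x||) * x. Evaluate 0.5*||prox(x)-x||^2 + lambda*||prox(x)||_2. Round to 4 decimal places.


Step 1: Compute ||x||.
||x|| = 2.3386
Step 2: Compute scaling factor.
scale = max(0, 1 - 2.87/2.3386) = 0.0
Step 3: prox(x) = [-0.0, 0.0]
||prox(x)|| = 0.0
Step 4: Proximal objective.
0.5*||prox-x||^2 = 2.7346
lambda*||prox|| = 0.0
Total = 2.7346


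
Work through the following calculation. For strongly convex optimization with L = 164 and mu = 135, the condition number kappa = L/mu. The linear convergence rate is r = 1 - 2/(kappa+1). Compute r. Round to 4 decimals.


Step 1: Compute the condition number.
kappa = L/mu = 164/135 = 1.2148
Step 2: Compute the convergence rate.
r = 1 - 2/(kappa + 1) = 1 - 2*mu/(L + mu) = (L - mu)/(L + mu) = 29/299 = 0.097


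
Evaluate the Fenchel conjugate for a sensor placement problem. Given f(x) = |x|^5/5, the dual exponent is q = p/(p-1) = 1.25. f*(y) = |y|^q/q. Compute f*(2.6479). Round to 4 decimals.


The conjugate exponent q satisfies 1/p + 1/q = 1.
p = 5, so q = 5/(5 - 1) = 1.25
|y|^q = 2.6479^1.25 = 3.3777
f*(2.6479) = 3.3777 / 1.25 = 2.7022


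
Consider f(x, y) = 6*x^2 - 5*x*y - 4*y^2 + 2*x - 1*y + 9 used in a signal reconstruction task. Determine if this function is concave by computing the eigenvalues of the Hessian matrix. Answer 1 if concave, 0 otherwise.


The Hessian of f(x,y) = 6*x^2 - 5*x*y - 4*y^2 + 2*x - 1*y + 9 is:
H = [[12, -5], [-5, -8]]
Trace = 12 - 8 = 4
Determinant = 12*-8 - (-5)^2 = -121
Discriminant = (4)^2 - 4*-121 = 500.0
Eigenvalues: lambda_1 = -9.1803, lambda_2 = 13.1803
The function is not concave.

0


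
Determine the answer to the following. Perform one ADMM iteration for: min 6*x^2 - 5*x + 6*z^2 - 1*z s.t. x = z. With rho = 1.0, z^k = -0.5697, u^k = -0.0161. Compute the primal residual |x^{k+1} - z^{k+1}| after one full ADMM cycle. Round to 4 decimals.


ADMM iteration with rho = 1.0, z^k = -0.5697, u^k = -0.0161
Step 1: x-update.
Minimize 6*x^2 - 5*x + (1.0/2)*(x + 0.5697 - 0.0161)^2
FOC: (2*6 + 1.0)*x = 5 + 1.0*(-0.5697 + 0.0161)
x^{k+1} = 0.342
Step 2: z-update.
Minimize 6*z^2 - 1*z + (1.0/2)*(0.342 - z - 0.0161)^2
FOC: (2*6 + 1.0)*z = 1 + 1.0*(0.342 - 0.0161)
z^{k+1} = 0.102
Step 3: u-update.
u^{k+1} = -0.0161 + 0.342 - 0.102 = 0.2239
Step 4: Primal residual = |0.342 - 0.102| = 0.24


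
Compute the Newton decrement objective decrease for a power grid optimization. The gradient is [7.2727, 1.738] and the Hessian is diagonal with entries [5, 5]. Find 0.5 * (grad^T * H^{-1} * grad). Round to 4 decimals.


Step 1: H is diagonal, so H^(-1) * g = [1.4545, 0.3476].
Step 2: g^T H^(-1) g = sum_i g_i^2 / H_ii
  = (7.2727)^2/5 + (1.738)^2/5
  = 10.5784 + 0.6041 = 11.1826
Step 3: Objective decrease = 0.5 * g^T H^(-1) g = 5.5913


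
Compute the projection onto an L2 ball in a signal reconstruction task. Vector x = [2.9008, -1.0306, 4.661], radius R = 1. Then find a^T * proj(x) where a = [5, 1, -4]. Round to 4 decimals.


Step 1: Compute ||x|| (intermediates to 6 decimals).
||x|| = sqrt(2.9008^2 + (-1.0306)^2 + 4.661^2) = 5.585848
Step 2: Project.
Since ||x|| > R, scale = R/||x|| = 1/5.585848 = 0.179024, proj(x) = scale * x
proj(x) = [0.519313, -0.184502, 0.834431]
Step 3: Dot product.
a^T * proj(x) = 5*0.519313 + 1*(-0.184502) - 4*0.834431 = -0.9257


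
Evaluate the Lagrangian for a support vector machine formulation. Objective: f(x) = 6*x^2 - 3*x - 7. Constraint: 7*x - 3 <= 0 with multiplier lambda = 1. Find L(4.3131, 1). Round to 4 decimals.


Step 1: Evaluate f(x).
f(4.3131) = 6*4.3131^2 - 3*4.3131 - 7 = 91.6777
Step 2: Evaluate g(x).
g(4.3131) = 7*4.3131 - 3 = 27.1917
Step 3: Compute Lagrangian.
L = 91.6777 + 1*27.1917 = 118.8694


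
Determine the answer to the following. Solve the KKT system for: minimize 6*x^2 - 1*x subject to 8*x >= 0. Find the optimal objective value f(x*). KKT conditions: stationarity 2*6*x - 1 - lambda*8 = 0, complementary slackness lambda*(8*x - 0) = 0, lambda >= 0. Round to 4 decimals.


Step 1: Try lambda = 0 (constraint inactive).
Stationarity: 2*6*x - 1 = 0
x* = 1/(2*6) = 1/12 = 0.0833 (rounded; the exact value 1/12 is used below)
Check constraint: 8*0.0833 = 0.6664 >= 0 -- satisfied.
Step 2: Compute optimal value.
f(x*) = 6*(1/12)^2 - 1*(1/12) = -0.0417


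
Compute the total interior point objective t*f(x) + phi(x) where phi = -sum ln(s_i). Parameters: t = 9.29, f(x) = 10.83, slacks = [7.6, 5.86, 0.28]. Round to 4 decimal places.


Step 1: Compute log-barrier.
ln values: [2.0281, 1.7681, -1.273]
phi = -(2.0281 + 1.7681 - 1.273) = -2.5233
Step 2: Compute augmented objective.
t*f(x) = 9.29*10.83 = 100.6107
Total = 100.6107 - 2.5233 = 98.0874


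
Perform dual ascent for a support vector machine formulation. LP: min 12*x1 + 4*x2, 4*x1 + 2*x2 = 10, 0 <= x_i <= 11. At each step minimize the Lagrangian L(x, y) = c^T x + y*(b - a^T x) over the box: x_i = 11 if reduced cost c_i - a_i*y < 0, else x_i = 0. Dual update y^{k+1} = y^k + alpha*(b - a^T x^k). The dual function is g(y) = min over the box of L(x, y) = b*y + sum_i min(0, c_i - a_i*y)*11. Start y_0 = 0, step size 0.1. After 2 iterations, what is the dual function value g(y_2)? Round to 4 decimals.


Dual ascent for LP: min 12*x1 + 4*x2, 4*x1 + 2*x2 = 10, 0 <= x_i <= 11
Step 1: y^k = 0.0, reduced costs: (12.0, 4.0)
  x^k = (0.0, 0.0), subgradient = b - a^T x = 10.0
  y^{k+1} = 0.0 + 0.1*10.0 = 1.0
Step 2: y^k = 1.0, reduced costs: (8.0, 2.0)
  x^k = (0.0, 0.0), subgradient = b - a^T x = 10.0
  y^{k+1} = 1.0 + 0.1*10.0 = 2.0
Dual objective at y_2 = 2.0: reduced costs (4.0, 0.0), box minimizer x = (0.0, 0.0)
g(y_2) = b*y + (c1 - a1*y)*x1 + (c2 - a2*y)*x2 = 10*2.0 + 4.0*0.0 + 0.0*0.0 = 20.0 + 0.0 + 0.0 = 20.0


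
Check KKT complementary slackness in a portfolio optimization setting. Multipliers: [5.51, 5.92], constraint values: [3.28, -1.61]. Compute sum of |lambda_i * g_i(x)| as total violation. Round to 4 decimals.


KKT complementary slackness check:
lambda_1 * g_1 = 5.51 * 3.28 = 18.0728
lambda_2 * g_2 = 5.92 * -1.61 = -9.5312
Total violation = 18.0728 + 9.5312 = 27.604


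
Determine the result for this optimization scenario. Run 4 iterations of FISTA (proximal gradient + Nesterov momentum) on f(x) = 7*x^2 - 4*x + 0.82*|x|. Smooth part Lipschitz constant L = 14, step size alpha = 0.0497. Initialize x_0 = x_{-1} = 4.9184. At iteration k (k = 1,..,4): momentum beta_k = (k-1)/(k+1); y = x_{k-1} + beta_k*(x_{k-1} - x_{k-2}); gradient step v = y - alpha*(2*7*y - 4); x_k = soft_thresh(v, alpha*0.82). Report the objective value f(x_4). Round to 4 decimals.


FISTA on f(x) = 7*x^2 - 4*x + 0.82*|x|
L = 14, alpha = 0.0497
Iteration 1: beta = 0.0, y = 4.9184 + 0.0*(4.9184 - 4.9184) = 4.9184
  grad(y) = 64.8576, v = y - alpha*grad = 1.695
  prox(v) = soft_thresh(1.695, 0.0408) = 1.6542
Iteration 2: beta = 0.3333, y = 1.6542 + 0.3333*(1.6542 - 4.9184) = 0.5662
  grad(y) = 3.9263, v = y - alpha*grad = 0.371
  prox(v) = soft_thresh(0.371, 0.0408) = 0.3303
Iteration 3: beta = 0.5, y = 0.3303 + 0.5*(0.3303 - 1.6542) = -0.3317
  grad(y) = -8.6438, v = y - alpha*grad = 0.0979
  prox(v) = soft_thresh(0.0979, 0.0408) = 0.0571
Iteration 4: beta = 0.6, y = 0.0571 + 0.6*(0.0571 - 0.3303) = -0.1067
  grad(y) = -5.4943, v = y - alpha*grad = 0.1663
  prox(v) = soft_thresh(0.1663, 0.0408) = 0.1256
f(x_4) = 7*0.1256^2 - 4*0.1256 + 0.82*|0.1256| = -0.2889


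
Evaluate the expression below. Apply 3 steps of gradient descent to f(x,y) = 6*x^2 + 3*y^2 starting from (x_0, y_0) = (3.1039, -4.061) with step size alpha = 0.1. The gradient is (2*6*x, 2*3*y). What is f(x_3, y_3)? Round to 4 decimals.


Gradient descent on f(x,y) = 6*x^2 + 3*y^2.
Starting point: (3.1039, -4.061), alpha = 0.1
Step 1: grad_x = 2*6*3.1039 = 37.2468, grad_y = 2*3*-4.061 = -24.366
  x_1 = 3.1039 - 0.1*37.2468 = -0.6208
  y_1 = -4.061 - 0.1*-24.366 = -1.6244
Step 2: grad_x = 2*6*-0.6208 = -7.4494, grad_y = 2*3*-1.6244 = -9.7464
  x_2 = -0.6208 - 0.1*-7.4494 = 0.1242
  y_2 = -1.6244 - 0.1*-9.7464 = -0.6498
Step 3: grad_x = 2*6*0.1242 = 1.4899, grad_y = 2*3*-0.6498 = -3.8986
  x_3 = 0.1242 - 0.1*1.4899 = -0.0248
  y_3 = -0.6498 - 0.1*-3.8986 = -0.2599
f(-0.0248, -0.2599) = 6*(-0.0248)^2 + 3*(-0.2599)^2 = 0.2063


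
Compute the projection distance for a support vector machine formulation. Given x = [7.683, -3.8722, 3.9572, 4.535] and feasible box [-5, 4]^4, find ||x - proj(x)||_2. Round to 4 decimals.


Project each component onto [-5, 4].
clip(7.683) = 4.0, clip(-3.8722) = -3.8722, clip(3.9572) = 3.9572, clip(4.535) = 4.0
Projection = [4.0, -3.8722, 3.9572, 4.0]
Squared diffs: [13.5645, 0.0, 0.0, 0.2862]
Distance = sqrt(13.8507) = 3.7217


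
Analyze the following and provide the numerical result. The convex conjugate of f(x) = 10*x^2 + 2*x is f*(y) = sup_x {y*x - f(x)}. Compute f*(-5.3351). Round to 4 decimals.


f*(y) = sup_x {y*x - a*x^2 - b*x} = sup_x {(y-b)*x - a*x^2}
FOC: (y - b) - 2a*x = 0 => x* = (y - b)/(2a)
x* = (-5.3351 - 2)/(2*10) = -0.3668
f*(-5.3351) = (y-b)^2/(4a) = (-5.3351 - 2)^2/(4*10)
= 53.8037/40 = 1.3451


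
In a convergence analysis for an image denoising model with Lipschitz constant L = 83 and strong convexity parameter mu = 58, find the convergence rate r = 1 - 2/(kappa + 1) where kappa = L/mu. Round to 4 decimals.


Step 1: Compute the condition number.
kappa = L/mu = 83/58 = 1.431
Step 2: Compute the convergence rate.
r = 1 - 2/(kappa + 1) = 1 - 2*mu/(L + mu) = (L - mu)/(L + mu) = 25/141 = 0.1773


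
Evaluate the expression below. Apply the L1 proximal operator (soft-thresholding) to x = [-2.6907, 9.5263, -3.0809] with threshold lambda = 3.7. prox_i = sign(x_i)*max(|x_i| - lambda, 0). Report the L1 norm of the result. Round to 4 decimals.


Soft-thresholding with lambda = 3.7:
prox(-2.6907) = sign(-2.6907)*max(|-2.6907| - 3.7, 0) = 0.0
prox(9.5263) = sign(9.5263)*max(|9.5263| - 3.7, 0) = 5.8263
prox(-3.0809) = sign(-3.0809)*max(|-3.0809| - 3.7, 0) = 0.0
prox(x) = [0.0, 5.8263, 0.0]
||prox(x)||_1 = 0.0 + 5.8263 + 0.0 = 5.8263


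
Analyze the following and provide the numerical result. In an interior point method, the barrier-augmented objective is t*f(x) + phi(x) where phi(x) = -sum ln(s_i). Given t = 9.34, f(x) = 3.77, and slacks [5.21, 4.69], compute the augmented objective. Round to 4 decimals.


Step 1: Compute log-barrier.
ln values: [1.6506, 1.5454]
phi = -(1.6506 + 1.5454) = -3.196
Step 2: Compute augmented objective.
t*f(x) = 9.34*3.77 = 35.2118
Total = 35.2118 - 3.196 = 32.0158


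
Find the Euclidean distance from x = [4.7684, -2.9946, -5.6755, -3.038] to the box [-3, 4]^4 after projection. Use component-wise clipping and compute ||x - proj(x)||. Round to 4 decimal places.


Project each component onto [-3, 4].
clip(4.7684) = 4.0, clip(-2.9946) = -2.9946, clip(-5.6755) = -3.0, clip(-3.038) = -3.0
Projection = [4.0, -2.9946, -3.0, -3.0]
Squared diffs: [0.5904, 0.0, 7.1583, 0.0014]
Distance = sqrt(7.7501) = 2.7839


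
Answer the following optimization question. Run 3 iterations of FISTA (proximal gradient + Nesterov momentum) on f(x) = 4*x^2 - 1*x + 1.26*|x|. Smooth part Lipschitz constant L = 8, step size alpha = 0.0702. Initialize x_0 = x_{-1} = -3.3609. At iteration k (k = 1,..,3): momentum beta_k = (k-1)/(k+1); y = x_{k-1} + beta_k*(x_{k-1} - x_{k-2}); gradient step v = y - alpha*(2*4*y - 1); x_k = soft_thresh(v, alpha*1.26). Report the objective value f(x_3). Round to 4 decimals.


FISTA on f(x) = 4*x^2 - 1*x + 1.26*|x|
L = 8, alpha = 0.0702
Iteration 1: beta = 0.0, y = -3.3609 + 0.0*(-3.3609 + 3.3609) = -3.3609
  grad(y) = -27.8872, v = y - alpha*grad = -1.4032
  prox(v) = soft_thresh(-1.4032, 0.0885) = -1.3148
Iteration 2: beta = 0.3333, y = -1.3148 + 0.3333*(-1.3148 + 3.3609) = -0.6327
  grad(y) = -6.0618, v = y - alpha*grad = -0.2072
  prox(v) = soft_thresh(-0.2072, 0.0885) = -0.1187
Iteration 3: beta = 0.5, y = -0.1187 + 0.5*(-0.1187 + 1.3148) = 0.4793
  grad(y) = 2.8343, v = y - alpha*grad = 0.2803
  prox(v) = soft_thresh(0.2803, 0.0885) = 0.1919
f(x_3) = 4*0.1919^2 - 1*0.1919 + 1.26*|0.1919| = 0.1971


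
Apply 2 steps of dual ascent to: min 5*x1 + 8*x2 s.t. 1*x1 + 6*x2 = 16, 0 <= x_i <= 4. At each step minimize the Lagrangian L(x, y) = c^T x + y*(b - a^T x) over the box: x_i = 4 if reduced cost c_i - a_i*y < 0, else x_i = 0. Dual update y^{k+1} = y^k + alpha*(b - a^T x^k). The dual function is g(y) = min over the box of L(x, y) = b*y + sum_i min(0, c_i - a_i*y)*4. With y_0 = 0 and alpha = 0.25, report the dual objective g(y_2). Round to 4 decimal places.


Dual ascent for LP: min 5*x1 + 8*x2, 1*x1 + 6*x2 = 16, 0 <= x_i <= 4
Step 1: y^k = 0.0, reduced costs: (5.0, 8.0)
  x^k = (0.0, 0.0), subgradient = b - a^T x = 16.0
  y^{k+1} = 0.0 + 0.25*16.0 = 4.0
Step 2: y^k = 4.0, reduced costs: (1.0, -16.0)
  x^k = (0.0, 4.0), subgradient = b - a^T x = -8.0
  y^{k+1} = 4.0 + 0.25*-8.0 = 2.0
Dual objective at y_2 = 2.0: reduced costs (3.0, -4.0), box minimizer x = (0.0, 4.0)
g(y_2) = b*y + (c1 - a1*y)*x1 + (c2 - a2*y)*x2 = 16*2.0 + 3.0*0.0 + (-4.0)*4.0 = 32.0 + 0.0 - 16.0 = 16.0


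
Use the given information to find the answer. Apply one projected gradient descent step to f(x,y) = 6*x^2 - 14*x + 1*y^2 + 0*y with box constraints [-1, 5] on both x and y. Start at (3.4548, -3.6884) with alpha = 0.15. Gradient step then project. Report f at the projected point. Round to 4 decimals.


Step 1: Compute gradient at (3.4548, -3.6884).
grad_x = 2*6*3.4548 - 14 = 27.4576
grad_y = 2*1*-3.6884 + 0 = -7.3768
Step 2: Gradient step.
x_raw = 3.4548 - 0.15*27.4576 = -0.6638
y_raw = -3.6884 - 0.15*-7.3768 = -2.5819
Step 3: Project onto [-1, 5].
x_proj = clip(-0.6638) = -0.6638
y_proj = clip(-2.5819) = -1.0
Step 4: Evaluate f.
f(-0.6638, -1.0) = 12.9379


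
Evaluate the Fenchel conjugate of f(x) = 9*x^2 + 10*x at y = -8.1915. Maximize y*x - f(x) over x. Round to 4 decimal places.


f*(y) = sup_x {y*x - a*x^2 - b*x} = sup_x {(y-b)*x - a*x^2}
FOC: (y - b) - 2a*x = 0 => x* = (y - b)/(2a)
x* = (-8.1915 - 10)/(2*9) = -1.0106
f*(-8.1915) = (y-b)^2/(4a) = (-8.1915 - 10)^2/(4*9)
= 330.9307/36 = 9.1925


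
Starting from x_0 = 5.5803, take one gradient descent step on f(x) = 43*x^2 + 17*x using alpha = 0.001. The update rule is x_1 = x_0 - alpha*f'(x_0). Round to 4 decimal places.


We compute the gradient at x_0 and apply the update.
f'(x) = 86*x + 17
f'(5.5803) = 86*5.5803 + 17 = 496.9058
x_1 = 5.5803 - 0.001*496.9058 = 5.0834


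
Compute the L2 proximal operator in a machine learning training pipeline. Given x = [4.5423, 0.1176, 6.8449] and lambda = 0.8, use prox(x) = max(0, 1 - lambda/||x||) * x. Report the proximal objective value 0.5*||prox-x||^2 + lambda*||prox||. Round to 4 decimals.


Step 1: Compute ||x||.
||x|| = 8.2158
Step 2: Compute scaling factor.
scale = max(0, 1 - 0.8/8.2158) = 0.9026
Step 3: prox(x) = [4.1, 0.1061, 6.1784]
||prox(x)|| = 7.4158
Step 4: Proximal objective.
0.5*||prox-x||^2 = 0.32
lambda*||prox|| = 5.9326
Total = 6.2526


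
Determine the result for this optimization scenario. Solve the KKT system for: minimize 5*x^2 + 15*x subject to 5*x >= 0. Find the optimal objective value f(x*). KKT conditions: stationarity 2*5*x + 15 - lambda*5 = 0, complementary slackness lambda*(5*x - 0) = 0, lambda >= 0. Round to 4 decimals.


Step 1: Try lambda = 0 (constraint inactive).
x_unc = -15/(2*5) = -1.5
Check: 5*-1.5 = -7.5 < 0 -- violated!
Step 2: Constraint must be active: 5*x = 0
x* = 0/5 = 0.0
lambda = (2*5*0.0 + 15)/5 = 3.0
Step 3: Compute optimal value.
f(x*) = 5*0.0^2 + 15*0.0 = 0.0


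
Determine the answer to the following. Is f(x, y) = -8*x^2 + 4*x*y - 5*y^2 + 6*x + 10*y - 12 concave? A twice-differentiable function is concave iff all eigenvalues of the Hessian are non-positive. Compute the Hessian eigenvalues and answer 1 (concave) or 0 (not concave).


The Hessian of f(x,y) = -8*x^2 + 4*x*y - 5*y^2 + 6*x + 10*y - 12 is:
H = [[-16, 4], [4, -10]]
Trace = -16 - 10 = -26
Determinant = -16*-10 - (4)^2 = 144
Discriminant = (-26)^2 - 4*144 = 100.0
Eigenvalues: lambda_1 = -18.0, lambda_2 = -8.0
The function is concave.

1


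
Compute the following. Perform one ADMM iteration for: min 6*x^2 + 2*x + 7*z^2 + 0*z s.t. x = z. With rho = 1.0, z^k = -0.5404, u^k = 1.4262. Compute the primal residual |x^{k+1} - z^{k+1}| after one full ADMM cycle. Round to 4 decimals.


ADMM iteration with rho = 1.0, z^k = -0.5404, u^k = 1.4262
Step 1: x-update.
Minimize 6*x^2 + 2*x + (1.0/2)*(x + 0.5404 + 1.4262)^2
FOC: (2*6 + 1.0)*x = -2 + 1.0*(-0.5404 - 1.4262)
x^{k+1} = -0.3051
Step 2: z-update.
Minimize 7*z^2 + 0*z + (1.0/2)*(-0.3051 - z + 1.4262)^2
FOC: (2*7 + 1.0)*z = 0 + 1.0*(-0.3051 + 1.4262)
z^{k+1} = 0.0747
Step 3: u-update.
u^{k+1} = 1.4262 - 0.3051 - 0.0747 = 1.0463
Step 4: Primal residual = |-0.3051 - 0.0747| = 0.3799


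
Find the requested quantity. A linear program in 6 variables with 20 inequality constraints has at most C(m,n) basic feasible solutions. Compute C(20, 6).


Each vertex corresponds to some choice of n active constraints out of m, so the number of vertices is at most C(m, n) = m! / (n!(m-n)!).
m = 20, n = 6
Numerator: 20 * 19 * 18 * 17 * 16 * 15
Denominator: 6! = 720
C(20, 6) = 38760


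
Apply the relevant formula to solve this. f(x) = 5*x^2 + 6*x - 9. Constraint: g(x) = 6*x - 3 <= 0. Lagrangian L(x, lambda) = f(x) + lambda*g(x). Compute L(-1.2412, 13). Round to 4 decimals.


Step 1: Evaluate f(x).
f(-1.2412) = 5*(-1.2412)^2 + 6*(-1.2412) - 9 = -8.7443
Step 2: Evaluate g(x).
g(-1.2412) = 6*-1.2412 - 3 = -10.4472
Step 3: Compute Lagrangian.
L = -8.7443 + 13*-10.4472 = -144.5579


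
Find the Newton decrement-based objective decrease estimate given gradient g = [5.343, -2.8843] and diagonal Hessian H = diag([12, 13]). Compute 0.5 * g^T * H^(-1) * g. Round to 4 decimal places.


Step 1: H is diagonal, so H^(-1) * g = [0.4453, -0.2219].
Step 2: g^T H^(-1) g = sum_i g_i^2 / H_ii
  = (5.343)^2/12 + (-2.8843)^2/13
  = 2.379 + 0.6399 = 3.0189
Step 3: Objective decrease = 0.5 * g^T H^(-1) g = 1.5095


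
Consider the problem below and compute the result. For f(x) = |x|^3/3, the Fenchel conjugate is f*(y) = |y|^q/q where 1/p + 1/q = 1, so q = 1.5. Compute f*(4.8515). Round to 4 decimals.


The conjugate exponent q satisfies 1/p + 1/q = 1.
p = 3, so q = 3/(3 - 1) = 1.5
|y|^q = 4.8515^1.5 = 10.686
f*(4.8515) = 10.686 / 1.5 = 7.124


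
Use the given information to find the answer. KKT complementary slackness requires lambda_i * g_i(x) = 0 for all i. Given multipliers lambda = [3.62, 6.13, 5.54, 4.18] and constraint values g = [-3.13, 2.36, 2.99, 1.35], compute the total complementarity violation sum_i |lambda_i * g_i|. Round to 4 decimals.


KKT complementary slackness check:
lambda_1 * g_1 = 3.62 * -3.13 = -11.3306
lambda_2 * g_2 = 6.13 * 2.36 = 14.4668
lambda_3 * g_3 = 5.54 * 2.99 = 16.5646
lambda_4 * g_4 = 4.18 * 1.35 = 5.643
Total violation = 11.3306 + 14.4668 + 16.5646 + 5.643 = 48.005


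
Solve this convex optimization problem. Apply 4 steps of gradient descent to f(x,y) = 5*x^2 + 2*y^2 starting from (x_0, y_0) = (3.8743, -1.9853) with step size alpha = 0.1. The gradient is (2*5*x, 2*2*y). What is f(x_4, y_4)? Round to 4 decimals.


Gradient descent on f(x,y) = 5*x^2 + 2*y^2.
Starting point: (3.8743, -1.9853), alpha = 0.1
Step 1: grad_x = 2*5*3.8743 = 38.743, grad_y = 2*2*-1.9853 = -7.9412
  x_1 = 3.8743 - 0.1*38.743 = 0.0
  y_1 = -1.9853 - 0.1*-7.9412 = -1.1912
Step 2: grad_x = 2*5*0.0 = 0.0, grad_y = 2*2*-1.1912 = -4.7647
  x_2 = 0.0 - 0.1*0.0 = 0.0
  y_2 = -1.1912 - 0.1*-4.7647 = -0.7147
Step 3: grad_x = 2*5*0.0 = 0.0, grad_y = 2*2*-0.7147 = -2.8588
  x_3 = 0.0 - 0.1*0.0 = 0.0
  y_3 = -0.7147 - 0.1*-2.8588 = -0.4288
Step 4: grad_x = 2*5*0.0 = 0.0, grad_y = 2*2*-0.4288 = -1.7153
  x_4 = 0.0 - 0.1*0.0 = 0.0
  y_4 = -0.4288 - 0.1*-1.7153 = -0.2573
f(0.0, -0.2573) = 5*0.0^2 + 2*(-0.2573)^2 = 0.1324


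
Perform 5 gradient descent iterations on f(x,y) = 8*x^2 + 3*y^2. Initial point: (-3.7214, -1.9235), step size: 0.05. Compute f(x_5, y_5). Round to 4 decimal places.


Gradient descent on f(x,y) = 8*x^2 + 3*y^2.
Starting point: (-3.7214, -1.9235), alpha = 0.05
Step 1: grad_x = 2*8*-3.7214 = -59.5424, grad_y = 2*3*-1.9235 = -11.541
  x_1 = -3.7214 - 0.05*-59.5424 = -0.7443
  y_1 = -1.9235 - 0.05*-11.541 = -1.3465
Step 2: grad_x = 2*8*-0.7443 = -11.9085, grad_y = 2*3*-1.3465 = -8.0787
  x_2 = -0.7443 - 0.05*-11.9085 = -0.1489
  y_2 = -1.3465 - 0.05*-8.0787 = -0.9425
Step 3: grad_x = 2*8*-0.1489 = -2.3817, grad_y = 2*3*-0.9425 = -5.6551
  x_3 = -0.1489 - 0.05*-2.3817 = -0.0298
  y_3 = -0.9425 - 0.05*-5.6551 = -0.6598
Step 4: grad_x = 2*8*-0.0298 = -0.4763, grad_y = 2*3*-0.6598 = -3.9586
  x_4 = -0.0298 - 0.05*-0.4763 = -0.006
  y_4 = -0.6598 - 0.05*-3.9586 = -0.4618
Step 5: grad_x = 2*8*-0.006 = -0.0953, grad_y = 2*3*-0.4618 = -2.771
  x_5 = -0.006 - 0.05*-0.0953 = -0.0012
  y_5 = -0.4618 - 0.05*-2.771 = -0.3233
f(-0.0012, -0.3233) = 8*(-0.0012)^2 + 3*(-0.3233)^2 = 0.3135


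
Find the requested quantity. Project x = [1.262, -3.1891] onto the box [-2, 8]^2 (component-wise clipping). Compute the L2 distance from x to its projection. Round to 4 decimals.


Project each component onto [-2, 8].
clip(1.262) = 1.262, clip(-3.1891) = -2.0
Projection = [1.262, -2.0]
Squared diffs: [0.0, 1.414]
Distance = sqrt(1.414) = 1.1891


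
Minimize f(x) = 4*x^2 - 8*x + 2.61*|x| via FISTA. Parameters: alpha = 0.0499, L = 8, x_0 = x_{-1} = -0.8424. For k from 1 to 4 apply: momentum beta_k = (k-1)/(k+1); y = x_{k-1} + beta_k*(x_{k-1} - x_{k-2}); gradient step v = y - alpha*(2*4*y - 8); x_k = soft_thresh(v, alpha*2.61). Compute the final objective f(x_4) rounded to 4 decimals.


FISTA on f(x) = 4*x^2 - 8*x + 2.61*|x|
L = 8, alpha = 0.0499
Iteration 1: beta = 0.0, y = -0.8424 + 0.0*(-0.8424 + 0.8424) = -0.8424
  grad(y) = -14.7392, v = y - alpha*grad = -0.1069
  prox(v) = soft_thresh(-0.1069, 0.1302) = 0.0
Iteration 2: beta = 0.3333, y = 0.0 + 0.3333*(0.0 + 0.8424) = 0.2808
  grad(y) = -5.7536, v = y - alpha*grad = 0.5679
  prox(v) = soft_thresh(0.5679, 0.1302) = 0.4377
Iteration 3: beta = 0.5, y = 0.4377 + 0.5*(0.4377 - 0.0) = 0.6565
  grad(y) = -2.748, v = y - alpha*grad = 0.7936
  prox(v) = soft_thresh(0.7936, 0.1302) = 0.6634
Iteration 4: beta = 0.6, y = 0.6634 + 0.6*(0.6634 - 0.4377) = 0.7988
  grad(y) = -1.6095, v = y - alpha*grad = 0.8791
  prox(v) = soft_thresh(0.8791, 0.1302) = 0.7489
f(x_4) = 4*0.7489^2 - 8*0.7489 + 2.61*|0.7489| = -1.7932


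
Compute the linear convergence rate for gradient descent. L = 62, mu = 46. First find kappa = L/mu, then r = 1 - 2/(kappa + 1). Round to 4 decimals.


Step 1: Compute the condition number.
kappa = L/mu = 62/46 = 1.3478
Step 2: Compute the convergence rate.
r = 1 - 2/(kappa + 1) = 1 - 2*mu/(L + mu) = (L - mu)/(L + mu) = 16/108 = 0.1481


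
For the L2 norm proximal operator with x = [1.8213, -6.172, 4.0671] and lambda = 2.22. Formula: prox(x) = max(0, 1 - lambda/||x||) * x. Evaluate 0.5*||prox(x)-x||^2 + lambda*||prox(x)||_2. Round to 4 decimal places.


Step 1: Compute ||x||.
||x|| = 7.6126
Step 2: Compute scaling factor.
scale = max(0, 1 - 2.22/7.6126) = 0.7084
Step 3: prox(x) = [1.2902, -4.3721, 2.881]
||prox(x)|| = 5.3926
Step 4: Proximal objective.
0.5*||prox-x||^2 = 2.4642
lambda*||prox|| = 11.9716
Total = 14.4358


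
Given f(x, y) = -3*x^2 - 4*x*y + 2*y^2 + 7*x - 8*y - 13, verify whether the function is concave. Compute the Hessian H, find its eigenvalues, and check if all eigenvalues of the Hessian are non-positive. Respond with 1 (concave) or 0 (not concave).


The Hessian of f(x,y) = -3*x^2 - 4*x*y + 2*y^2 + 7*x - 8*y - 13 is:
H = [[-6, -4], [-4, 4]]
Trace = -6 + 4 = -2
Determinant = -6*4 - (-4)^2 = -40
Discriminant = (-2)^2 - 4*-40 = 164.0
Eigenvalues: lambda_1 = -7.4031, lambda_2 = 5.4031
The function is not concave.

0


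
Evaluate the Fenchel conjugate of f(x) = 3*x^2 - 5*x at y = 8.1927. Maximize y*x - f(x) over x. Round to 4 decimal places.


f*(y) = sup_x {y*x - a*x^2 - b*x} = sup_x {(y-b)*x - a*x^2}
FOC: (y - b) - 2a*x = 0 => x* = (y - b)/(2a)
x* = (8.1927 + 5)/(2*3) = 2.1988
f*(8.1927) = (y-b)^2/(4a) = (8.1927 + 5)^2/(4*3)
= 174.0473/12 = 14.5039


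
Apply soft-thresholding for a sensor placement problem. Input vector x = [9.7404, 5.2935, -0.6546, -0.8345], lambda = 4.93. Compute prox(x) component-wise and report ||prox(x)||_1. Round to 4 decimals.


Soft-thresholding with lambda = 4.93:
prox(9.7404) = sign(9.7404)*max(|9.7404| - 4.93, 0) = 4.8104
prox(5.2935) = sign(5.2935)*max(|5.2935| - 4.93, 0) = 0.3635
prox(-0.6546) = sign(-0.6546)*max(|-0.6546| - 4.93, 0) = 0.0
prox(-0.8345) = sign(-0.8345)*max(|-0.8345| - 4.93, 0) = 0.0
prox(x) = [4.8104, 0.3635, 0.0, 0.0]
||prox(x)||_1 = 4.8104 + 0.3635 + 0.0 + 0.0 = 5.1739


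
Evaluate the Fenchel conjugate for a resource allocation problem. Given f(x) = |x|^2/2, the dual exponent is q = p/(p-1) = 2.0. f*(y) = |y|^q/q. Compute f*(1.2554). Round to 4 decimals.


The conjugate exponent q satisfies 1/p + 1/q = 1.
p = 2, so q = 2/(2 - 1) = 2.0
|y|^q = 1.2554^2.0 = 1.576
f*(1.2554) = 1.576 / 2.0 = 0.788


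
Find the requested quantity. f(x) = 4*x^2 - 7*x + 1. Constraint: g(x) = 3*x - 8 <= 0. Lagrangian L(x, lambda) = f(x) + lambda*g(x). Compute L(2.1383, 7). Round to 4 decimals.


Step 1: Evaluate f(x).
f(2.1383) = 4*2.1383^2 - 7*2.1383 + 1 = 4.3212
Step 2: Evaluate g(x).
g(2.1383) = 3*2.1383 - 8 = -1.5851
Step 3: Compute Lagrangian.
L = 4.3212 + 7*-1.5851 = -6.7745


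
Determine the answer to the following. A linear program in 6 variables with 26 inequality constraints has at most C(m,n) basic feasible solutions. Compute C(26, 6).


Each vertex corresponds to some choice of n active constraints out of m, so the number of vertices is at most C(m, n) = m! / (n!(m-n)!).
m = 26, n = 6
Numerator: 26 * 25 * 24 * 23 * 22 * 21
Denominator: 6! = 720
C(26, 6) = 230230


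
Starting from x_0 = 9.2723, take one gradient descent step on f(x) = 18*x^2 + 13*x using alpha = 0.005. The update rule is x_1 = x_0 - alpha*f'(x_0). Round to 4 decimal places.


We compute the gradient at x_0 and apply the update.
f'(x) = 36*x + 13
f'(9.2723) = 36*9.2723 + 13 = 346.8028
x_1 = 9.2723 - 0.005*346.8028 = 7.5383


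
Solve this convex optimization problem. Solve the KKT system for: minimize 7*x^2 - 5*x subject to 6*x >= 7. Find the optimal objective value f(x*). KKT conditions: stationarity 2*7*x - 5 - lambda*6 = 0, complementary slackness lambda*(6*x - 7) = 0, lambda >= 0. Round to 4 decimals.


Step 1: Try lambda = 0 (constraint inactive).
x_unc = 5/(2*7) = 0.3571
Check: 6*0.3571 = 2.1426 < 7 -- violated!
Step 2: Constraint must be active: 6*x = 7
x* = 7/6 = 1.1667 (rounded; the exact value 7/6 is used below)
lambda = (2*7*(7/6) - 5)/6 = 1.8889
Step 3: Compute optimal value.
f(x*) = 7*(7/6)^2 - 5*(7/6) = 3.6944


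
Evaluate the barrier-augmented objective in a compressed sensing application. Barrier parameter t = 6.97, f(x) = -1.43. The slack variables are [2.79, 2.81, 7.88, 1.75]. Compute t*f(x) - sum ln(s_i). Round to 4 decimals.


Step 1: Compute log-barrier.
ln values: [1.026, 1.0332, 2.0643, 0.5596]
phi = -(1.026 + 1.0332 + 2.0643 + 0.5596) = -4.6832
Step 2: Compute augmented objective.
t*f(x) = 6.97*-1.43 = -9.9671
Total = -9.9671 - 4.6832 = -14.6503


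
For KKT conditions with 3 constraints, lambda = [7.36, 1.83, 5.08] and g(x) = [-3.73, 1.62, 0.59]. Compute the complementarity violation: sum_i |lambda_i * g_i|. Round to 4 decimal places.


KKT complementary slackness check:
lambda_1 * g_1 = 7.36 * -3.73 = -27.4528
lambda_2 * g_2 = 1.83 * 1.62 = 2.9646
lambda_3 * g_3 = 5.08 * 0.59 = 2.9972
Total violation = 27.4528 + 2.9646 + 2.9972 = 33.4146


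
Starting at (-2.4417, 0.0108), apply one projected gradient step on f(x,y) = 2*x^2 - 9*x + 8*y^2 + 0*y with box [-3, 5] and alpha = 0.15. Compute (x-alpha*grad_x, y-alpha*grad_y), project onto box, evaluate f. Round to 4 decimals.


Step 1: Compute gradient at (-2.4417, 0.0108).
grad_x = 2*2*-2.4417 - 9 = -18.7668
grad_y = 2*8*0.0108 + 0 = 0.1728
Step 2: Gradient step.
x_raw = -2.4417 - 0.15*-18.7668 = 0.3733
y_raw = 0.0108 - 0.15*0.1728 = -0.0151
Step 3: Project onto [-3, 5].
x_proj = clip(0.3733) = 0.3733
y_proj = clip(-0.0151) = -0.0151
Step 4: Evaluate f.
f(0.3733, -0.0151) = -3.0793


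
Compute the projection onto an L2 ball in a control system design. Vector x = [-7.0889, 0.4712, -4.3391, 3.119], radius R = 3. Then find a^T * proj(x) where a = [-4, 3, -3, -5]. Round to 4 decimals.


Step 1: Compute ||x|| (intermediates to 6 decimals).
||x|| = sqrt((-7.0889)^2 + 0.4712^2 + (-4.3391)^2 + 3.119^2) = 8.889909
Step 2: Project.
Since ||x|| > R, scale = R/||x|| = 3/8.889909 = 0.337461, proj(x) = scale * x
proj(x) = [-2.392227, 0.159012, -1.464277, 1.052541]
Step 3: Dot product.
a^T * proj(x) = -4*(-2.392227) + 3*0.159012 - 3*(-1.464277) - 5*1.052541 = 9.1761


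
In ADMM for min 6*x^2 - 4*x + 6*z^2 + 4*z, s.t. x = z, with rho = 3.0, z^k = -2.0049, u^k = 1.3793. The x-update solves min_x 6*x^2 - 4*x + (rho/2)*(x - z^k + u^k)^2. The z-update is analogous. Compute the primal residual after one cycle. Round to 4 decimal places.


ADMM iteration with rho = 3.0, z^k = -2.0049, u^k = 1.3793
Step 1: x-update.
Minimize 6*x^2 - 4*x + (3.0/2)*(x + 2.0049 + 1.3793)^2
FOC: (2*6 + 3.0)*x = 4 + 3.0*(-2.0049 - 1.3793)
x^{k+1} = -0.4102
Step 2: z-update.
Minimize 6*z^2 + 4*z + (3.0/2)*(-0.4102 - z + 1.3793)^2
FOC: (2*6 + 3.0)*z = -4 + 3.0*(-0.4102 + 1.3793)
z^{k+1} = -0.0728
Step 3: u-update.
u^{k+1} = 1.3793 - 0.4102 + 0.0728 = 1.042
Step 4: Primal residual = |-0.4102 + 0.0728| = 0.3373


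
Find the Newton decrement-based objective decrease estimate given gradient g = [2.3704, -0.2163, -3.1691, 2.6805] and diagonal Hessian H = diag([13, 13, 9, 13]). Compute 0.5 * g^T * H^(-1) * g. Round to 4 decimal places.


Step 1: H is diagonal, so H^(-1) * g = [0.1823, -0.0166, -0.3521, 0.2062].
Step 2: g^T H^(-1) g = sum_i g_i^2 / H_ii
  = (2.3704)^2/13 + (-0.2163)^2/13 + (-3.1691)^2/9 + (2.6805)^2/13
  = 0.4322 + 0.0036 + 1.1159 + 0.5527 = 2.1044
Step 3: Objective decrease = 0.5 * g^T H^(-1) g = 1.0522


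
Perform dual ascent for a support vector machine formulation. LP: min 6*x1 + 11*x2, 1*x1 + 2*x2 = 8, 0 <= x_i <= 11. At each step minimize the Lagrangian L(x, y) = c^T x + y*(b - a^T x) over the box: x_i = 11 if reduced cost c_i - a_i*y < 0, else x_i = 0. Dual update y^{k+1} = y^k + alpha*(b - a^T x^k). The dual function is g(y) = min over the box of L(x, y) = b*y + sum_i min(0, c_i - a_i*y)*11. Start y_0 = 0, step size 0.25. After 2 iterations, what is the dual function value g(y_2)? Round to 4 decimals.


Dual ascent for LP: min 6*x1 + 11*x2, 1*x1 + 2*x2 = 8, 0 <= x_i <= 11
Step 1: y^k = 0.0, reduced costs: (6.0, 11.0)
  x^k = (0.0, 0.0), subgradient = b - a^T x = 8.0
  y^{k+1} = 0.0 + 0.25*8.0 = 2.0
Step 2: y^k = 2.0, reduced costs: (4.0, 7.0)
  x^k = (0.0, 0.0), subgradient = b - a^T x = 8.0
  y^{k+1} = 2.0 + 0.25*8.0 = 4.0
Dual objective at y_2 = 4.0: reduced costs (2.0, 3.0), box minimizer x = (0.0, 0.0)
g(y_2) = b*y + (c1 - a1*y)*x1 + (c2 - a2*y)*x2 = 8*4.0 + 2.0*0.0 + 3.0*0.0 = 32.0 + 0.0 + 0.0 = 32.0


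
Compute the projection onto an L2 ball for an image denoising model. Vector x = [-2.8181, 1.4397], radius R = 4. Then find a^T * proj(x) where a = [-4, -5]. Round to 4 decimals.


Step 1: Compute ||x|| (intermediates to 6 decimals).
||x|| = sqrt((-2.8181)^2 + 1.4397^2) = 3.164557
Step 2: Project.
Since ||x|| <= R, proj = x (no scaling needed).
proj(x) = [-2.8181, 1.4397]
Step 3: Dot product.
a^T * proj(x) = -4*(-2.8181) - 5*1.4397 = 4.0739


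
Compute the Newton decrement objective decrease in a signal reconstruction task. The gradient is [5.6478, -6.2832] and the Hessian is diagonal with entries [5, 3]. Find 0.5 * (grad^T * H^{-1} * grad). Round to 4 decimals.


Step 1: H is diagonal, so H^(-1) * g = [1.1296, -2.0944].
Step 2: g^T H^(-1) g = sum_i g_i^2 / H_ii
  = (5.6478)^2/5 + (-6.2832)^2/3
  = 6.3795 + 13.1595 = 19.5391
Step 3: Objective decrease = 0.5 * g^T H^(-1) g = 9.7695


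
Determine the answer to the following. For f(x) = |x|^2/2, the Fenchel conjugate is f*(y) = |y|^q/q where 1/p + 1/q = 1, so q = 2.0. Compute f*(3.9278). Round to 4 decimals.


The conjugate exponent q satisfies 1/p + 1/q = 1.
p = 2, so q = 2/(2 - 1) = 2.0
|y|^q = 3.9278^2.0 = 15.4276
f*(3.9278) = 15.4276 / 2.0 = 7.7138


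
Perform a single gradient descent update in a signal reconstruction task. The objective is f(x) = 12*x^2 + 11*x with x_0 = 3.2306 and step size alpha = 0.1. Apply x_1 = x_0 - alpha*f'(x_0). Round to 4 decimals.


We compute the gradient at x_0 and apply the update.
f'(x) = 24*x + 11
f'(3.2306) = 24*3.2306 + 11 = 88.5344
x_1 = 3.2306 - 0.1*88.5344 = -5.6228


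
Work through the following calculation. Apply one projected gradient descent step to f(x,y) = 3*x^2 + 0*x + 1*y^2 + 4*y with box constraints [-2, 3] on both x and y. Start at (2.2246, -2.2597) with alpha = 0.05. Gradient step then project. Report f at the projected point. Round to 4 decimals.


Step 1: Compute gradient at (2.2246, -2.2597).
grad_x = 2*3*2.2246 + 0 = 13.3476
grad_y = 2*1*-2.2597 + 4 = -0.5194
Step 2: Gradient step.
x_raw = 2.2246 - 0.05*13.3476 = 1.5572
y_raw = -2.2597 - 0.05*-0.5194 = -2.2337
Step 3: Project onto [-2, 3].
x_proj = clip(1.5572) = 1.5572
y_proj = clip(-2.2337) = -2.0
Step 4: Evaluate f.
f(1.5572, -2.0) = 3.2748


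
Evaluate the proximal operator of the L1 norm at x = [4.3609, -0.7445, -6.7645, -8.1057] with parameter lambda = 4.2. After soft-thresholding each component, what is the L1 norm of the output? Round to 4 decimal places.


Soft-thresholding with lambda = 4.2:
prox(4.3609) = sign(4.3609)*max(|4.3609| - 4.2, 0) = 0.1609
prox(-0.7445) = sign(-0.7445)*max(|-0.7445| - 4.2, 0) = 0.0
prox(-6.7645) = sign(-6.7645)*max(|-6.7645| - 4.2, 0) = -2.5645
prox(-8.1057) = sign(-8.1057)*max(|-8.1057| - 4.2, 0) = -3.9057
prox(x) = [0.1609, 0.0, -2.5645, -3.9057]
||prox(x)||_1 = 0.1609 + 0.0 + 2.5645 + 3.9057 = 6.6311


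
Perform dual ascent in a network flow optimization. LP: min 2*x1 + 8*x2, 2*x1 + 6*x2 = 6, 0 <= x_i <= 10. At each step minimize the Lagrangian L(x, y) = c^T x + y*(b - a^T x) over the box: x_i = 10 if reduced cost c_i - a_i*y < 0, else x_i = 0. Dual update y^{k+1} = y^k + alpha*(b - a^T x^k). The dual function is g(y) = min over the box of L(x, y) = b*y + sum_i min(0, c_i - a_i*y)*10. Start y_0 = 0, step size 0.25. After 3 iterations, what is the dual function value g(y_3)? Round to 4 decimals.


Dual ascent for LP: min 2*x1 + 8*x2, 2*x1 + 6*x2 = 6, 0 <= x_i <= 10
Step 1: y^k = 0.0, reduced costs: (2.0, 8.0)
  x^k = (0.0, 0.0), subgradient = b - a^T x = 6.0
  y^{k+1} = 0.0 + 0.25*6.0 = 1.5
Step 2: y^k = 1.5, reduced costs: (-1.0, -1.0)
  x^k = (10.0, 10.0), subgradient = b - a^T x = -74.0
  y^{k+1} = 1.5 + 0.25*-74.0 = -17.0
Step 3: y^k = -17.0, reduced costs: (36.0, 110.0)
  x^k = (0.0, 0.0), subgradient = b - a^T x = 6.0
  y^{k+1} = -17.0 + 0.25*6.0 = -15.5
Dual objective at y_3 = -15.5: reduced costs (33.0, 101.0), box minimizer x = (0.0, 0.0)
g(y_3) = b*y + (c1 - a1*y)*x1 + (c2 - a2*y)*x2 = 6*(-15.5) + 33.0*0.0 + 101.0*0.0 = -93.0 + 0.0 + 0.0 = -93.0


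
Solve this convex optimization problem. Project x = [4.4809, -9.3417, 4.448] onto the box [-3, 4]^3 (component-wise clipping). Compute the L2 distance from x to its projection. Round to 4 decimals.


Project each component onto [-3, 4].
clip(4.4809) = 4.0, clip(-9.3417) = -3.0, clip(4.448) = 4.0
Projection = [4.0, -3.0, 4.0]
Squared diffs: [0.2313, 40.2172, 0.2007]
Distance = sqrt(40.6492) = 6.3757


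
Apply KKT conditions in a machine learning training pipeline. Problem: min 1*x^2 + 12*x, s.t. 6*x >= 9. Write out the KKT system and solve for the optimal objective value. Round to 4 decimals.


Step 1: Try lambda = 0 (constraint inactive).
x_unc = -12/(2*1) = -6.0
Check: 6*-6.0 = -36.0 < 9 -- violated!
Step 2: Constraint must be active: 6*x = 9
x* = 9/6 = 1.5
lambda = (2*1*1.5 + 12)/6 = 2.5
Step 3: Compute optimal value.
f(x*) = 1*1.5^2 + 12*1.5 = 20.25


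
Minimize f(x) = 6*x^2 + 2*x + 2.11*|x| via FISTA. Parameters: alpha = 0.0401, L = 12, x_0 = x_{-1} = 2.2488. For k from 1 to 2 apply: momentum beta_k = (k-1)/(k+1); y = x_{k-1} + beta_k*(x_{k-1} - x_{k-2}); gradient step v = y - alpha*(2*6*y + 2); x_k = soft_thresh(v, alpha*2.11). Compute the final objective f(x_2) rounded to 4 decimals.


FISTA on f(x) = 6*x^2 + 2*x + 2.11*|x|
L = 12, alpha = 0.0401
Iteration 1: beta = 0.0, y = 2.2488 + 0.0*(2.2488 - 2.2488) = 2.2488
  grad(y) = 28.9856, v = y - alpha*grad = 1.0865
  prox(v) = soft_thresh(1.0865, 0.0846) = 1.0019
Iteration 2: beta = 0.3333, y = 1.0019 + 0.3333*(1.0019 - 2.2488) = 0.5862
  grad(y) = 9.0347, v = y - alpha*grad = 0.2239
  prox(v) = soft_thresh(0.2239, 0.0846) = 0.1393
f(x_2) = 6*0.1393^2 + 2*0.1393 + 2.11*|0.1393| = 0.6891


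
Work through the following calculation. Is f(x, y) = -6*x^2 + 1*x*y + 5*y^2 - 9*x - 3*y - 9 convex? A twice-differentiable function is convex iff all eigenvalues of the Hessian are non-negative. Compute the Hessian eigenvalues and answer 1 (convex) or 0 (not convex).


The Hessian of f(x,y) = -6*x^2 + 1*x*y + 5*y^2 - 9*x - 3*y - 9 is:
H = [[-12, 1], [1, 10]]
Trace = -12 + 10 = -2
Determinant = -12*10 - (1)^2 = -121
Discriminant = (-2)^2 - 4*-121 = 488.0
Eigenvalues: lambda_1 = -12.0454, lambda_2 = 10.0454
The function is not convex.

0


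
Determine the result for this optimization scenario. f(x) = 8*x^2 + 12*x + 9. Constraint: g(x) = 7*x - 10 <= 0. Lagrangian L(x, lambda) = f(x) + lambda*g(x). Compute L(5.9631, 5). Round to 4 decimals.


Step 1: Evaluate f(x).
f(5.9631) = 8*5.9631^2 + 12*5.9631 + 9 = 365.0257
Step 2: Evaluate g(x).
g(5.9631) = 7*5.9631 - 10 = 31.7417
Step 3: Compute Lagrangian.
L = 365.0257 + 5*31.7417 = 523.7342


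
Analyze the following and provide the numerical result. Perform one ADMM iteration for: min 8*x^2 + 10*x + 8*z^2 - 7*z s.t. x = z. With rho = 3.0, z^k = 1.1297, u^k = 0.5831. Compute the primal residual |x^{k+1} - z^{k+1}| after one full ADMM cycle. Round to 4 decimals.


ADMM iteration with rho = 3.0, z^k = 1.1297, u^k = 0.5831
Step 1: x-update.
Minimize 8*x^2 + 10*x + (3.0/2)*(x - 1.1297 + 0.5831)^2
FOC: (2*8 + 3.0)*x = -10 + 3.0*(1.1297 - 0.5831)
x^{k+1} = -0.44
Step 2: z-update.
Minimize 8*z^2 - 7*z + (3.0/2)*(-0.44 - z + 0.5831)^2
FOC: (2*8 + 3.0)*z = 7 + 3.0*(-0.44 + 0.5831)
z^{k+1} = 0.391
Step 3: u-update.
u^{k+1} = 0.5831 - 0.44 - 0.391 = -0.2479
Step 4: Primal residual = |-0.44 - 0.391| = 0.831


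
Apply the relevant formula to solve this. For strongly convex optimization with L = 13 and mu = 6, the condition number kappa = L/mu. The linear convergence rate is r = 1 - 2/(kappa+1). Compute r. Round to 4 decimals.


Step 1: Compute the condition number.
kappa = L/mu = 13/6 = 2.1667
Step 2: Compute the convergence rate.
r = 1 - 2/(kappa + 1) = 1 - 2*mu/(L + mu) = (L - mu)/(L + mu) = 7/19 = 0.3684


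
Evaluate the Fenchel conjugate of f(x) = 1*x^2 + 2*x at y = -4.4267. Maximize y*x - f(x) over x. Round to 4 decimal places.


f*(y) = sup_x {y*x - a*x^2 - b*x} = sup_x {(y-b)*x - a*x^2}
FOC: (y - b) - 2a*x = 0 => x* = (y - b)/(2a)
x* = (-4.4267 - 2)/(2*1) = -3.2134
f*(-4.4267) = (y-b)^2/(4a) = (-4.4267 - 2)^2/(4*1)
= 41.3025/4 = 10.3256


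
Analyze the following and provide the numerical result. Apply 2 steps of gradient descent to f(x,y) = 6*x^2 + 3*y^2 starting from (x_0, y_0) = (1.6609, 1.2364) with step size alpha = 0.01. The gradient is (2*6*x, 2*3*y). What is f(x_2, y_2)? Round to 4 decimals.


Gradient descent on f(x,y) = 6*x^2 + 3*y^2.
Starting point: (1.6609, 1.2364), alpha = 0.01
Step 1: grad_x = 2*6*1.6609 = 19.9308, grad_y = 2*3*1.2364 = 7.4184
  x_1 = 1.6609 - 0.01*19.9308 = 1.4616
  y_1 = 1.2364 - 0.01*7.4184 = 1.1622
Step 2: grad_x = 2*6*1.4616 = 17.5391, grad_y = 2*3*1.1622 = 6.9733
  x_2 = 1.4616 - 0.01*17.5391 = 1.2862
  y_2 = 1.1622 - 0.01*6.9733 = 1.0925
f(1.2862, 1.0925) = 6*1.2862^2 + 3*1.0925^2 = 13.5064
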